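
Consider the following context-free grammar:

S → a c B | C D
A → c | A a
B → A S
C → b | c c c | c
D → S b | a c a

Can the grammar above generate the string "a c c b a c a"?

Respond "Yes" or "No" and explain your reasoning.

Yes - a valid derivation exists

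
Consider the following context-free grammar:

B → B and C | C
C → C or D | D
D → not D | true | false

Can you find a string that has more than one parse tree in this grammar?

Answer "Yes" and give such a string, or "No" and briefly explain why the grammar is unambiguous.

No - the grammar is unambiguous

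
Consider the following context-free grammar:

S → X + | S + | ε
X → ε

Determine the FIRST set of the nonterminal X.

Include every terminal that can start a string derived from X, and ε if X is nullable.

We compute FIRST(X) using the standard algorithm.
FIRST(S) = {+, ε}
FIRST(X) = {ε}
Therefore, FIRST(X) = {ε}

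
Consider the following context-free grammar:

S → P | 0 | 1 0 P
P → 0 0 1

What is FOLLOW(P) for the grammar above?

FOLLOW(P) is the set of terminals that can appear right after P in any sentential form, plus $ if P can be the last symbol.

We compute FOLLOW(P) using the standard algorithm.
FOLLOW(S) starts with {$}.
FIRST(P) = {0}
FIRST(S) = {0, 1}
FOLLOW(P) = {$}
FOLLOW(S) = {$}
Therefore, FOLLOW(P) = {$}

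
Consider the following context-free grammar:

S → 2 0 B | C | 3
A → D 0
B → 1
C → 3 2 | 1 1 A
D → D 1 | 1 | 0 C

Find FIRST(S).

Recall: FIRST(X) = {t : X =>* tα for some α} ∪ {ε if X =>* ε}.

We compute FIRST(S) using the standard algorithm.
FIRST(A) = {0, 1}
FIRST(B) = {1}
FIRST(C) = {1, 3}
FIRST(D) = {0, 1}
FIRST(S) = {1, 2, 3}
Therefore, FIRST(S) = {1, 2, 3}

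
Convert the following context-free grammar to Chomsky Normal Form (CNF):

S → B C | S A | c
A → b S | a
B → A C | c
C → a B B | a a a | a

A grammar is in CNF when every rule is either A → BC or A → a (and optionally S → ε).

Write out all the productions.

S → c; TB → b; A → a; B → c; TA → a; C → a; S → B C; S → S A; A → TB S; B → A C; C → TA X0; X0 → B B; C → TA X1; X1 → TA TA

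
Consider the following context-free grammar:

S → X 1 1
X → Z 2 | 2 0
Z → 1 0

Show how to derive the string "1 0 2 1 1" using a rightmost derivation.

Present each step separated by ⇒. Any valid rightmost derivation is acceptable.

S ⇒ X 1 1 ⇒ Z 2 1 1 ⇒ 1 0 2 1 1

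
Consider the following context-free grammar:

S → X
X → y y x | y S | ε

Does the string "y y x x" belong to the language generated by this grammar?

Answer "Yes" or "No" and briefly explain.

No - no valid derivation exists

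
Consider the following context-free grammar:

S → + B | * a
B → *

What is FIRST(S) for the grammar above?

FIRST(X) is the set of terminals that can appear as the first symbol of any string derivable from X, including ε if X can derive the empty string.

We compute FIRST(S) using the standard algorithm.
FIRST(B) = {*}
FIRST(S) = {*, +}
Therefore, FIRST(S) = {*, +}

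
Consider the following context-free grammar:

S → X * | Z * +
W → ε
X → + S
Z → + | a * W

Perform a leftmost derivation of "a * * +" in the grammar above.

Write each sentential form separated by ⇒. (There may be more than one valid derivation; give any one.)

S ⇒ Z * + ⇒ a * W * + ⇒ a * * +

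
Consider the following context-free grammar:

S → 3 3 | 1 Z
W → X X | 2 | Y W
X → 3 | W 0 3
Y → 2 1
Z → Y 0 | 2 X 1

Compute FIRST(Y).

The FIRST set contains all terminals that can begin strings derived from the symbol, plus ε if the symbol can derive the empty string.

We compute FIRST(Y) using the standard algorithm.
FIRST(S) = {1, 3}
FIRST(W) = {2, 3}
FIRST(X) = {2, 3}
FIRST(Y) = {2}
FIRST(Z) = {2}
Therefore, FIRST(Y) = {2}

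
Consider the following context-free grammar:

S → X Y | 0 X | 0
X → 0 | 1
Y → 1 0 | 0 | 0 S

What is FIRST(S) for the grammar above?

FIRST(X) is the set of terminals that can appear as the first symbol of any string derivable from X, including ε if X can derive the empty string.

We compute FIRST(S) using the standard algorithm.
FIRST(S) = {0, 1}
FIRST(X) = {0, 1}
FIRST(Y) = {0, 1}
Therefore, FIRST(S) = {0, 1}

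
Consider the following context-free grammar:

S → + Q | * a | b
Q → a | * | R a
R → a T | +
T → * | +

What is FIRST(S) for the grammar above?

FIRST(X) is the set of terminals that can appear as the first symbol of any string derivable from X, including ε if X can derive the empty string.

We compute FIRST(S) using the standard algorithm.
FIRST(Q) = {*, +, a}
FIRST(R) = {+, a}
FIRST(S) = {*, +, b}
FIRST(T) = {*, +}
Therefore, FIRST(S) = {*, +, b}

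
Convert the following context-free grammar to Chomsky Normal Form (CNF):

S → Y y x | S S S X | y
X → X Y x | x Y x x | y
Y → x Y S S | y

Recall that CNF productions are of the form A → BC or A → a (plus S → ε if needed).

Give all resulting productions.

TY → y; TX → x; S → y; X → y; Y → y; S → Y X0; X0 → TY TX; S → S X1; X1 → S X2; X2 → S X; X → X X3; X3 → Y TX; X → TX X4; X4 → Y X5; X5 → TX TX; Y → TX X6; X6 → Y X7; X7 → S S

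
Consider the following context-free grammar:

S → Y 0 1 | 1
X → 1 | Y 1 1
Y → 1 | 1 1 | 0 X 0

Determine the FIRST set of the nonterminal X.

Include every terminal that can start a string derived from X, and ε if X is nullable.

We compute FIRST(X) using the standard algorithm.
FIRST(S) = {0, 1}
FIRST(X) = {0, 1}
FIRST(Y) = {0, 1}
Therefore, FIRST(X) = {0, 1}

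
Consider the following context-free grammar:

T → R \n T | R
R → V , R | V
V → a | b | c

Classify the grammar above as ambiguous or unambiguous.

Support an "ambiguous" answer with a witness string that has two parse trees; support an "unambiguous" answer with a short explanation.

Unambiguous - every string in the language has a unique parse tree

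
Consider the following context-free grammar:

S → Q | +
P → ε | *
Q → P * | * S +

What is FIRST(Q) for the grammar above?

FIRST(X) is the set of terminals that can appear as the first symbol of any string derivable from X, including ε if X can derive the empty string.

We compute FIRST(Q) using the standard algorithm.
FIRST(P) = {*, ε}
FIRST(Q) = {*}
FIRST(S) = {*, +}
Therefore, FIRST(Q) = {*}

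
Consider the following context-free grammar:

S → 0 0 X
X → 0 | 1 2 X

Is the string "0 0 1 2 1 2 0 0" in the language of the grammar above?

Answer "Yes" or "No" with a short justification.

No - no valid derivation exists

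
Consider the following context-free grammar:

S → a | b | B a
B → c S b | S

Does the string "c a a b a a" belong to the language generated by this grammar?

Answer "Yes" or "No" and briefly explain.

Yes - a valid derivation exists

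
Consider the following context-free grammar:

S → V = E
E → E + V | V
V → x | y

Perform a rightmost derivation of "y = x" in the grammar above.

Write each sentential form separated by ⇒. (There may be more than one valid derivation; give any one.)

S ⇒ V = E ⇒ V = V ⇒ V = x ⇒ y = x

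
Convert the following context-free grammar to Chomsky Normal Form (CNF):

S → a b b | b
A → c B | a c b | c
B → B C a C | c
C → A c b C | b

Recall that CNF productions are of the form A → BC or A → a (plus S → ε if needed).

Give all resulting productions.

TA → a; TB → b; S → b; TC → c; A → c; B → c; C → b; S → TA X0; X0 → TB TB; A → TC B; A → TA X1; X1 → TC TB; B → B X2; X2 → C X3; X3 → TA C; C → A X4; X4 → TC X5; X5 → TB C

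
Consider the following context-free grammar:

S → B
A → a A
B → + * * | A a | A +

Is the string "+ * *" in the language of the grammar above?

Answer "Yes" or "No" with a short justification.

Yes - a valid derivation exists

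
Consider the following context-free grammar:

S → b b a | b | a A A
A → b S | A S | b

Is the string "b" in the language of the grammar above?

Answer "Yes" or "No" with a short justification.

Yes - a valid derivation exists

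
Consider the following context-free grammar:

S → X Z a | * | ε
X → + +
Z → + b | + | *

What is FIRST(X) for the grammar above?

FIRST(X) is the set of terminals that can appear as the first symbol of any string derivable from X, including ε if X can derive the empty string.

We compute FIRST(X) using the standard algorithm.
FIRST(S) = {*, +, ε}
FIRST(X) = {+}
FIRST(Z) = {*, +}
Therefore, FIRST(X) = {+}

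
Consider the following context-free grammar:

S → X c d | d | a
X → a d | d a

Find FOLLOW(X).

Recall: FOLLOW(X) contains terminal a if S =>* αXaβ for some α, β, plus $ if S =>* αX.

We compute FOLLOW(X) using the standard algorithm.
FOLLOW(S) starts with {$}.
FIRST(S) = {a, d}
FIRST(X) = {a, d}
FOLLOW(S) = {$}
FOLLOW(X) = {c}
Therefore, FOLLOW(X) = {c}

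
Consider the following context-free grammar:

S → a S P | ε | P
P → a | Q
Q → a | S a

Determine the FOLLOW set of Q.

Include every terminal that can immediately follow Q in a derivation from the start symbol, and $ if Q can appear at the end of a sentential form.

We compute FOLLOW(Q) using the standard algorithm.
FOLLOW(S) starts with {$}.
FIRST(P) = {a}
FIRST(Q) = {a}
FIRST(S) = {a, ε}
FOLLOW(P) = {$, a}
FOLLOW(Q) = {$, a}
FOLLOW(S) = {$, a}
Therefore, FOLLOW(Q) = {$, a}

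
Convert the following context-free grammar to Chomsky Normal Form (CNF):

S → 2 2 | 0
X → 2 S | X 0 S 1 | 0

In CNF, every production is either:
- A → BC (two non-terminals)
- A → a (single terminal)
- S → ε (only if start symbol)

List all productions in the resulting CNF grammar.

T2 → 2; S → 0; T0 → 0; T1 → 1; X → 0; S → T2 T2; X → T2 S; X → X X0; X0 → T0 X1; X1 → S T1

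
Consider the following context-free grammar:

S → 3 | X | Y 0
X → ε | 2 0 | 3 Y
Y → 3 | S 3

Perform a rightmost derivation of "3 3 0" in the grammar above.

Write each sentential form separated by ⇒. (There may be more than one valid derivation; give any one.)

S ⇒ Y 0 ⇒ S 3 0 ⇒ 3 3 0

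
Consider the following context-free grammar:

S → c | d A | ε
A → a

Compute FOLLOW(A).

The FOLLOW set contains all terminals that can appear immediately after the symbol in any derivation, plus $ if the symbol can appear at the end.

We compute FOLLOW(A) using the standard algorithm.
FOLLOW(S) starts with {$}.
FIRST(A) = {a}
FIRST(S) = {c, d, ε}
FOLLOW(A) = {$}
FOLLOW(S) = {$}
Therefore, FOLLOW(A) = {$}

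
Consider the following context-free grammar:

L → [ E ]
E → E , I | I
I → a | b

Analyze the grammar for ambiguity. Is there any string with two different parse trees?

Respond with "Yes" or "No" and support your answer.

No - the grammar is unambiguous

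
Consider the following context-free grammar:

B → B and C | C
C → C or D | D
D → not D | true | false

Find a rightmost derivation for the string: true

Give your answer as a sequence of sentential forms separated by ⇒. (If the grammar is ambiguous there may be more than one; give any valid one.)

B ⇒ C ⇒ D ⇒ true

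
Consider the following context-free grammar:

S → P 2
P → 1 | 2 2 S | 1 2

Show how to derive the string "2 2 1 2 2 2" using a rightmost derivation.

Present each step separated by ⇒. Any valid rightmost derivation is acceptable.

S ⇒ P 2 ⇒ 2 2 S 2 ⇒ 2 2 P 2 2 ⇒ 2 2 1 2 2 2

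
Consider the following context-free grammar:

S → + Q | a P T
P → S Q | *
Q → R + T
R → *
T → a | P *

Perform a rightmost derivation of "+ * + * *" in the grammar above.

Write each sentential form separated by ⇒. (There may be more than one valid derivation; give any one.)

S ⇒ + Q ⇒ + R + T ⇒ + R + P * ⇒ + R + * * ⇒ + * + * *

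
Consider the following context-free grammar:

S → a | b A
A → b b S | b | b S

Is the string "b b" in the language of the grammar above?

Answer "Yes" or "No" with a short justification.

Yes - a valid derivation exists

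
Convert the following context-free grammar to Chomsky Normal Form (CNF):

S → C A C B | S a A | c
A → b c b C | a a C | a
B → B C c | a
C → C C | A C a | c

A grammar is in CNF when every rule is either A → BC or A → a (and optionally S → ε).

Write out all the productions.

TA → a; S → c; TB → b; TC → c; A → a; B → a; C → c; S → C X0; X0 → A X1; X1 → C B; S → S X2; X2 → TA A; A → TB X3; X3 → TC X4; X4 → TB C; A → TA X5; X5 → TA C; B → B X6; X6 → C TC; C → C C; C → A X7; X7 → C TA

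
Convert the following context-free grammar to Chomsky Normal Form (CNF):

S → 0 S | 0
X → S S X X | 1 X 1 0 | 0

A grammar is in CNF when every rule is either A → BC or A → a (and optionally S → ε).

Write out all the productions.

T0 → 0; S → 0; T1 → 1; X → 0; S → T0 S; X → S X0; X0 → S X1; X1 → X X; X → T1 X2; X2 → X X3; X3 → T1 T0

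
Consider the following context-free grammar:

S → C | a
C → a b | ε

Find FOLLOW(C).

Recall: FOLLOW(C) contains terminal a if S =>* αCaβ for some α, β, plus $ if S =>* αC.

We compute FOLLOW(C) using the standard algorithm.
FOLLOW(S) starts with {$}.
FIRST(C) = {a, ε}
FIRST(S) = {a, ε}
FOLLOW(C) = {$}
FOLLOW(S) = {$}
Therefore, FOLLOW(C) = {$}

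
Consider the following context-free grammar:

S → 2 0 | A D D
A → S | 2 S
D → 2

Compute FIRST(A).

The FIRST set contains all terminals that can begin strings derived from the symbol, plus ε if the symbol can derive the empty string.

We compute FIRST(A) using the standard algorithm.
FIRST(A) = {2}
FIRST(D) = {2}
FIRST(S) = {2}
Therefore, FIRST(A) = {2}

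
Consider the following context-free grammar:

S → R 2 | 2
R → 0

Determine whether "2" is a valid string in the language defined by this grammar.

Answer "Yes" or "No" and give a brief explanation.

Yes - a valid derivation exists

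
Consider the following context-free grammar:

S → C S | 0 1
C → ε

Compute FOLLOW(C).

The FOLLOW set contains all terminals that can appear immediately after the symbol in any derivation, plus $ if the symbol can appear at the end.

We compute FOLLOW(C) using the standard algorithm.
FOLLOW(S) starts with {$}.
FIRST(C) = {ε}
FIRST(S) = {0}
FOLLOW(C) = {0}
FOLLOW(S) = {$}
Therefore, FOLLOW(C) = {0}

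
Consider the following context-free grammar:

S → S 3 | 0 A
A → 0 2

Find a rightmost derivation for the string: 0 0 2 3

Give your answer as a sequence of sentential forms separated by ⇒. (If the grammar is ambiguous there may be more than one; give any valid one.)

S ⇒ S 3 ⇒ 0 A 3 ⇒ 0 0 2 3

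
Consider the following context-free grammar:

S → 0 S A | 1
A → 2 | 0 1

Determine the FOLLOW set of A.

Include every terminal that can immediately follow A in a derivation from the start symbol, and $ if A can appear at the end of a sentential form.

We compute FOLLOW(A) using the standard algorithm.
FOLLOW(S) starts with {$}.
FIRST(A) = {0, 2}
FIRST(S) = {0, 1}
FOLLOW(A) = {$, 0, 2}
FOLLOW(S) = {$, 0, 2}
Therefore, FOLLOW(A) = {$, 0, 2}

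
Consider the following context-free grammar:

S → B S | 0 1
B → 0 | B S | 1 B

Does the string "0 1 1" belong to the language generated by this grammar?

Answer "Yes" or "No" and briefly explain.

No - no valid derivation exists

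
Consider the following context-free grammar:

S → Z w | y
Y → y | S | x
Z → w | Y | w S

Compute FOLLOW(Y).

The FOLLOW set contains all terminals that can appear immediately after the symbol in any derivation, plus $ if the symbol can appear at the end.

We compute FOLLOW(Y) using the standard algorithm.
FOLLOW(S) starts with {$}.
FIRST(S) = {w, x, y}
FIRST(Y) = {w, x, y}
FIRST(Z) = {w, x, y}
FOLLOW(S) = {$, w}
FOLLOW(Y) = {w}
FOLLOW(Z) = {w}
Therefore, FOLLOW(Y) = {w}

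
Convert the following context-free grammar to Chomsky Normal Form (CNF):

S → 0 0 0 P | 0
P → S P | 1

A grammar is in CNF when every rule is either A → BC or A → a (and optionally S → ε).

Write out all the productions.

T0 → 0; S → 0; P → 1; S → T0 X0; X0 → T0 X1; X1 → T0 P; P → S P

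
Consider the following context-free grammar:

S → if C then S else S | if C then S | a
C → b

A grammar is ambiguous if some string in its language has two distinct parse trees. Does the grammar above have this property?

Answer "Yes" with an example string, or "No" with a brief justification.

Yes - the string 'if b then if b then if b then a else a else a' has two distinct parse trees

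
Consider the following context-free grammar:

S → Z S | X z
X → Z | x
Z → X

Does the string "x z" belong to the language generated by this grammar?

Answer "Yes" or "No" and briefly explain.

Yes - a valid derivation exists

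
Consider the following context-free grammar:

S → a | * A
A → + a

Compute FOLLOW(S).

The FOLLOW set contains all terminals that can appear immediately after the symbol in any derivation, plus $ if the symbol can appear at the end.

We compute FOLLOW(S) using the standard algorithm.
FOLLOW(S) starts with {$}.
FIRST(A) = {+}
FIRST(S) = {*, a}
FOLLOW(A) = {$}
FOLLOW(S) = {$}
Therefore, FOLLOW(S) = {$}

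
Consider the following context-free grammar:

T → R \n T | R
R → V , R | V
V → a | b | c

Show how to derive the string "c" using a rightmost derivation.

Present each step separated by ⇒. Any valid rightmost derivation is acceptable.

T ⇒ R ⇒ V ⇒ c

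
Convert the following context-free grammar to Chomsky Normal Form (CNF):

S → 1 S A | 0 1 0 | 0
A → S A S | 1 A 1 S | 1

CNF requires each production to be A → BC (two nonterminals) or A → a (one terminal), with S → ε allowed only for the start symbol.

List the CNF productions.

T1 → 1; T0 → 0; S → 0; A → 1; S → T1 X0; X0 → S A; S → T0 X1; X1 → T1 T0; A → S X2; X2 → A S; A → T1 X3; X3 → A X4; X4 → T1 S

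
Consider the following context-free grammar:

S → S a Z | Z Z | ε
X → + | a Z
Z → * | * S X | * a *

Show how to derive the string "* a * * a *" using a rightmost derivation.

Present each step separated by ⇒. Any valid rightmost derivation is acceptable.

S ⇒ Z Z ⇒ Z * a * ⇒ * a * * a *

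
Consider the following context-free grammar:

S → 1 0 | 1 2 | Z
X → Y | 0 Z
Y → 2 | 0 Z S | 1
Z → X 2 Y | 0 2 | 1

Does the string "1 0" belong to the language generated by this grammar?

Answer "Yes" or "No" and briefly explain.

Yes - a valid derivation exists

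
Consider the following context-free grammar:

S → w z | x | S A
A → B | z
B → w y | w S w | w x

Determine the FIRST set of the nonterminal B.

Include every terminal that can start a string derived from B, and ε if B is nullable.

We compute FIRST(B) using the standard algorithm.
FIRST(A) = {w, z}
FIRST(B) = {w}
FIRST(S) = {w, x}
Therefore, FIRST(B) = {w}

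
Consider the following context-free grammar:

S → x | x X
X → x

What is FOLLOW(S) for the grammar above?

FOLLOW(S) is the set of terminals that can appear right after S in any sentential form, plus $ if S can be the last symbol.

We compute FOLLOW(S) using the standard algorithm.
FOLLOW(S) starts with {$}.
FIRST(S) = {x}
FIRST(X) = {x}
FOLLOW(S) = {$}
FOLLOW(X) = {$}
Therefore, FOLLOW(S) = {$}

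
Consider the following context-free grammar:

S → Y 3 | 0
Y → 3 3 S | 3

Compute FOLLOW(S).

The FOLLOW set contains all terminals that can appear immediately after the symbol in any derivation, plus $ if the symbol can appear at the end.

We compute FOLLOW(S) using the standard algorithm.
FOLLOW(S) starts with {$}.
FIRST(S) = {0, 3}
FIRST(Y) = {3}
FOLLOW(S) = {$, 3}
FOLLOW(Y) = {3}
Therefore, FOLLOW(S) = {$, 3}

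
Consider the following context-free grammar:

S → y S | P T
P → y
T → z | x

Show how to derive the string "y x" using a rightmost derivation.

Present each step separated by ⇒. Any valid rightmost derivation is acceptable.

S ⇒ P T ⇒ P x ⇒ y x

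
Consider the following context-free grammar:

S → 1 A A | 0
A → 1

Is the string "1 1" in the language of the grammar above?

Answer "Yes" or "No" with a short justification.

No - no valid derivation exists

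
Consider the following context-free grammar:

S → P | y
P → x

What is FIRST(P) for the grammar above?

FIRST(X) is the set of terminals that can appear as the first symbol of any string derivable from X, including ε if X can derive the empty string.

We compute FIRST(P) using the standard algorithm.
FIRST(P) = {x}
FIRST(S) = {x, y}
Therefore, FIRST(P) = {x}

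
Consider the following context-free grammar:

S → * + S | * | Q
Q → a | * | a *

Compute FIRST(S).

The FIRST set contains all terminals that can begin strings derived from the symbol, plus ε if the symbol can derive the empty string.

We compute FIRST(S) using the standard algorithm.
FIRST(Q) = {*, a}
FIRST(S) = {*, a}
Therefore, FIRST(S) = {*, a}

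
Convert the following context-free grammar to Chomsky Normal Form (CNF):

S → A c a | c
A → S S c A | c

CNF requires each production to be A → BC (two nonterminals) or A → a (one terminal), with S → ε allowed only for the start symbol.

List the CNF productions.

TC → c; TA → a; S → c; A → c; S → A X0; X0 → TC TA; A → S X1; X1 → S X2; X2 → TC A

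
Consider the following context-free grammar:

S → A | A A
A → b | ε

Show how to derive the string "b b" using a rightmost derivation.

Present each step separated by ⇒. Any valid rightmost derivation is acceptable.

S ⇒ A A ⇒ A b ⇒ b b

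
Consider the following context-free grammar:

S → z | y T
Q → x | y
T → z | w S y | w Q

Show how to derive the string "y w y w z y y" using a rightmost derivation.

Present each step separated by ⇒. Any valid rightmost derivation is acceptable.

S ⇒ y T ⇒ y w S y ⇒ y w y T y ⇒ y w y w S y y ⇒ y w y w z y y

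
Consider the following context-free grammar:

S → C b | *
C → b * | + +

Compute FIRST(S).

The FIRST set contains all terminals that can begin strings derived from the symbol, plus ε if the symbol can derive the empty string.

We compute FIRST(S) using the standard algorithm.
FIRST(C) = {+, b}
FIRST(S) = {*, +, b}
Therefore, FIRST(S) = {*, +, b}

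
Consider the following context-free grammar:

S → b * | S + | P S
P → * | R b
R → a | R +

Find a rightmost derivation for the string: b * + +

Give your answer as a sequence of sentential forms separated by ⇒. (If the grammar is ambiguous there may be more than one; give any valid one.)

S ⇒ S + ⇒ S + + ⇒ b * + +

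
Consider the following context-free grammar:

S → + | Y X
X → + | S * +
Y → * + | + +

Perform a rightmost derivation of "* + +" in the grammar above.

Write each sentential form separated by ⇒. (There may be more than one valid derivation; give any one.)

S ⇒ Y X ⇒ Y + ⇒ * + +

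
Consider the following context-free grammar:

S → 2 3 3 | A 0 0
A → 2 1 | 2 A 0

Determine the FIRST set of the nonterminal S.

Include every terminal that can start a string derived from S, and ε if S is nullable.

We compute FIRST(S) using the standard algorithm.
FIRST(A) = {2}
FIRST(S) = {2}
Therefore, FIRST(S) = {2}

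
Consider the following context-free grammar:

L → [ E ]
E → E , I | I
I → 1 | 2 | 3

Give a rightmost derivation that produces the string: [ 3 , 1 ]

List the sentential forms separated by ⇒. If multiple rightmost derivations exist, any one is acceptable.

L ⇒ [ E ] ⇒ [ E , I ] ⇒ [ E , 1 ] ⇒ [ I , 1 ] ⇒ [ 3 , 1 ]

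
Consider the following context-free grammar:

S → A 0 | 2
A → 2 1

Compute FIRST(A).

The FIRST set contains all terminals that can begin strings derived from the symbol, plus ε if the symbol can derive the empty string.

We compute FIRST(A) using the standard algorithm.
FIRST(A) = {2}
FIRST(S) = {2}
Therefore, FIRST(A) = {2}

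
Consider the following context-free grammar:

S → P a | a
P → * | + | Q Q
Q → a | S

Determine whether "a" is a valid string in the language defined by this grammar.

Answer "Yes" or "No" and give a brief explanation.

Yes - a valid derivation exists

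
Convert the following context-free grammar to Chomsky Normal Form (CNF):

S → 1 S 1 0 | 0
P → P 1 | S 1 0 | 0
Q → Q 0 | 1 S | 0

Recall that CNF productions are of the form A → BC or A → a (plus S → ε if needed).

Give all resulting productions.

T1 → 1; T0 → 0; S → 0; P → 0; Q → 0; S → T1 X0; X0 → S X1; X1 → T1 T0; P → P T1; P → S X2; X2 → T1 T0; Q → Q T0; Q → T1 S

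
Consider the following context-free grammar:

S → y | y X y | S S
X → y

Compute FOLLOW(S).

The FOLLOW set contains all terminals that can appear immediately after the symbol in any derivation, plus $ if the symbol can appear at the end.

We compute FOLLOW(S) using the standard algorithm.
FOLLOW(S) starts with {$}.
FIRST(S) = {y}
FIRST(X) = {y}
FOLLOW(S) = {$, y}
FOLLOW(X) = {y}
Therefore, FOLLOW(S) = {$, y}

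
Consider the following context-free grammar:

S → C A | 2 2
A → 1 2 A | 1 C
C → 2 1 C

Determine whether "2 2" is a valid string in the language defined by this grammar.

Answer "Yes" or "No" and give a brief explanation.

Yes - a valid derivation exists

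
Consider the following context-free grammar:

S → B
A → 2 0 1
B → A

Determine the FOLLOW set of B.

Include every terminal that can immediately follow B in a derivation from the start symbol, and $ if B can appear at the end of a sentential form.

We compute FOLLOW(B) using the standard algorithm.
FOLLOW(S) starts with {$}.
FIRST(A) = {2}
FIRST(B) = {2}
FIRST(S) = {2}
FOLLOW(A) = {$}
FOLLOW(B) = {$}
FOLLOW(S) = {$}
Therefore, FOLLOW(B) = {$}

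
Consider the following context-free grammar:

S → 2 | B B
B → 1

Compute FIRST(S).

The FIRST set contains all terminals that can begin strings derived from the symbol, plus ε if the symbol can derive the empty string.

We compute FIRST(S) using the standard algorithm.
FIRST(B) = {1}
FIRST(S) = {1, 2}
Therefore, FIRST(S) = {1, 2}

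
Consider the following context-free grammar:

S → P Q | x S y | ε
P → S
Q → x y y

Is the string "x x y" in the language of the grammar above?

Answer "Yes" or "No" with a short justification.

No - no valid derivation exists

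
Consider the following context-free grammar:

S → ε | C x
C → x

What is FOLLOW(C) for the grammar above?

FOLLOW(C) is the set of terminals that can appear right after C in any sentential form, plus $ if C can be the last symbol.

We compute FOLLOW(C) using the standard algorithm.
FOLLOW(S) starts with {$}.
FIRST(C) = {x}
FIRST(S) = {x, ε}
FOLLOW(C) = {x}
FOLLOW(S) = {$}
Therefore, FOLLOW(C) = {x}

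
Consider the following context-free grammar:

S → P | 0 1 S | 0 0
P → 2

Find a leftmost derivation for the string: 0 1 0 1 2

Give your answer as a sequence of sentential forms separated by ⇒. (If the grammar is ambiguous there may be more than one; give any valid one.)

S ⇒ 0 1 S ⇒ 0 1 0 1 S ⇒ 0 1 0 1 P ⇒ 0 1 0 1 2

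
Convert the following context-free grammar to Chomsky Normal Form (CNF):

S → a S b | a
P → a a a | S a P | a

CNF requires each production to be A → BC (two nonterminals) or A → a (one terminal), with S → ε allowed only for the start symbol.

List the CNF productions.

TA → a; TB → b; S → a; P → a; S → TA X0; X0 → S TB; P → TA X1; X1 → TA TA; P → S X2; X2 → TA P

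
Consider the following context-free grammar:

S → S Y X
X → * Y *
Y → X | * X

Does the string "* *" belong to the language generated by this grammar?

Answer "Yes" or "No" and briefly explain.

No - no valid derivation exists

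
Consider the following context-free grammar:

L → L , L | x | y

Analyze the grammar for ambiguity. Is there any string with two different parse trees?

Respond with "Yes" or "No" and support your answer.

Yes - the string 'y , y , y , x , x' has two distinct parse trees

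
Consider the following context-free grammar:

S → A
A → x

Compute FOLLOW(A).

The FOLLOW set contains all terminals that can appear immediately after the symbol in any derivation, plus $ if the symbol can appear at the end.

We compute FOLLOW(A) using the standard algorithm.
FOLLOW(S) starts with {$}.
FIRST(A) = {x}
FIRST(S) = {x}
FOLLOW(A) = {$}
FOLLOW(S) = {$}
Therefore, FOLLOW(A) = {$}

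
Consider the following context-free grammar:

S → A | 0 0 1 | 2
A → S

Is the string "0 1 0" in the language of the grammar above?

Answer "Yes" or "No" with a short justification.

No - no valid derivation exists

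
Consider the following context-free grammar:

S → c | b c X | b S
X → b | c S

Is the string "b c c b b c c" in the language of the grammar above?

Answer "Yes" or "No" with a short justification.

No - no valid derivation exists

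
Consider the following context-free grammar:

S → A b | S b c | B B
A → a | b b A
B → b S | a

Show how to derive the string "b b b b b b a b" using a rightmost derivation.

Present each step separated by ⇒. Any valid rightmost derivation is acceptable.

S ⇒ A b ⇒ b b A b ⇒ b b b b A b ⇒ b b b b b b A b ⇒ b b b b b b a b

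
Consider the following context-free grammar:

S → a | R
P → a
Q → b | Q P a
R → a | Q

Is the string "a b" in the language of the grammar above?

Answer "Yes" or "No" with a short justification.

No - no valid derivation exists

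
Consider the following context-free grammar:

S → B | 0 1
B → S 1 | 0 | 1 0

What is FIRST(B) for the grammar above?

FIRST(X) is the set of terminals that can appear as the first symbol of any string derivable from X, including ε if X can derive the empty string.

We compute FIRST(B) using the standard algorithm.
FIRST(B) = {0, 1}
FIRST(S) = {0, 1}
Therefore, FIRST(B) = {0, 1}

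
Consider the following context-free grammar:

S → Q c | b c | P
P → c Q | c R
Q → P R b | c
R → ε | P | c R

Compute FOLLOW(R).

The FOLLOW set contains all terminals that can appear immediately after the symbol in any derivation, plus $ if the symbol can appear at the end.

We compute FOLLOW(R) using the standard algorithm.
FOLLOW(S) starts with {$}.
FIRST(P) = {c}
FIRST(Q) = {c}
FIRST(R) = {c, ε}
FIRST(S) = {b, c}
FOLLOW(P) = {$, b, c}
FOLLOW(Q) = {$, b, c}
FOLLOW(R) = {$, b, c}
FOLLOW(S) = {$}
Therefore, FOLLOW(R) = {$, b, c}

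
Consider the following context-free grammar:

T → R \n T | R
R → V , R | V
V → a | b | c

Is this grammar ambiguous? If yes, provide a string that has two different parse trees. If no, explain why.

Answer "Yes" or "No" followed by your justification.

No - the grammar is unambiguous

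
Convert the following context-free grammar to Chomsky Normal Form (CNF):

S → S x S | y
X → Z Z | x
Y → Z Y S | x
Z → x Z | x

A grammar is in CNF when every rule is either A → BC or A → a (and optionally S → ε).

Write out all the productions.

TX → x; S → y; X → x; Y → x; Z → x; S → S X0; X0 → TX S; X → Z Z; Y → Z X1; X1 → Y S; Z → TX Z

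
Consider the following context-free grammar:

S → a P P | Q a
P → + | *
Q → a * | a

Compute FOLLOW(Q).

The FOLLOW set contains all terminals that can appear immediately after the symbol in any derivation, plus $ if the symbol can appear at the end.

We compute FOLLOW(Q) using the standard algorithm.
FOLLOW(S) starts with {$}.
FIRST(P) = {*, +}
FIRST(Q) = {a}
FIRST(S) = {a}
FOLLOW(P) = {$, *, +}
FOLLOW(Q) = {a}
FOLLOW(S) = {$}
Therefore, FOLLOW(Q) = {a}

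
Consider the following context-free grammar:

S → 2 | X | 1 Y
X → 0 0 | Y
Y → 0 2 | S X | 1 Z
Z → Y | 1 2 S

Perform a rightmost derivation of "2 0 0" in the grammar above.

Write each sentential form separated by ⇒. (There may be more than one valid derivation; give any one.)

S ⇒ X ⇒ Y ⇒ S X ⇒ S 0 0 ⇒ 2 0 0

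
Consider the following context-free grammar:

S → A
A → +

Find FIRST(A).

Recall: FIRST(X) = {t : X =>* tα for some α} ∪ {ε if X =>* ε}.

We compute FIRST(A) using the standard algorithm.
FIRST(A) = {+}
FIRST(S) = {+}
Therefore, FIRST(A) = {+}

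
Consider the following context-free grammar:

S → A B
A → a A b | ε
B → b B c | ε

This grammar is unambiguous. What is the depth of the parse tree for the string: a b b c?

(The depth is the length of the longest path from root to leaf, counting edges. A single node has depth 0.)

3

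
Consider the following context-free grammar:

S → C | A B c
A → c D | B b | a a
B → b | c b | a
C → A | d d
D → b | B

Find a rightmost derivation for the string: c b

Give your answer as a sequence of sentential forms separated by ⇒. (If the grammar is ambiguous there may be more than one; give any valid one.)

S ⇒ C ⇒ A ⇒ c D ⇒ c b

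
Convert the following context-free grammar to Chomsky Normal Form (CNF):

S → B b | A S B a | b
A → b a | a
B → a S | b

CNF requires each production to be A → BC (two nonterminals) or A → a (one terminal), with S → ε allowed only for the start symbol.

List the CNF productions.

TB → b; TA → a; S → b; A → a; B → b; S → B TB; S → A X0; X0 → S X1; X1 → B TA; A → TB TA; B → TA S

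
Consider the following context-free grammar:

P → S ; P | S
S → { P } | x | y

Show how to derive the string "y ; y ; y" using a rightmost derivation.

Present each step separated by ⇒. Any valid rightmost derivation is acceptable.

P ⇒ S ; P ⇒ S ; S ; P ⇒ S ; S ; S ⇒ S ; S ; y ⇒ S ; y ; y ⇒ y ; y ; y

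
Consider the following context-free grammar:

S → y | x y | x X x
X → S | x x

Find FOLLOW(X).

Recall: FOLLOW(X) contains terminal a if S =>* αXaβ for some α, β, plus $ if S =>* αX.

We compute FOLLOW(X) using the standard algorithm.
FOLLOW(S) starts with {$}.
FIRST(S) = {x, y}
FIRST(X) = {x, y}
FOLLOW(S) = {$, x}
FOLLOW(X) = {x}
Therefore, FOLLOW(X) = {x}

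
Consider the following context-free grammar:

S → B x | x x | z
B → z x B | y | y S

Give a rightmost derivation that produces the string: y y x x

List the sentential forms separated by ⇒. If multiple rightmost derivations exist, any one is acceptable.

S ⇒ B x ⇒ y S x ⇒ y B x x ⇒ y y x x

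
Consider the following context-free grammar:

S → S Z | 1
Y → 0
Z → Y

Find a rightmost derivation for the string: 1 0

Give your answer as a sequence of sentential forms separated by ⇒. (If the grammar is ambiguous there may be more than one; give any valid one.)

S ⇒ S Z ⇒ S Y ⇒ S 0 ⇒ 1 0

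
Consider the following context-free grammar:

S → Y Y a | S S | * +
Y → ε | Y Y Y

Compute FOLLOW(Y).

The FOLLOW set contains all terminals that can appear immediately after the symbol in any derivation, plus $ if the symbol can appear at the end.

We compute FOLLOW(Y) using the standard algorithm.
FOLLOW(S) starts with {$}.
FIRST(S) = {*, a}
FIRST(Y) = {ε}
FOLLOW(S) = {$, *, a}
FOLLOW(Y) = {a}
Therefore, FOLLOW(Y) = {a}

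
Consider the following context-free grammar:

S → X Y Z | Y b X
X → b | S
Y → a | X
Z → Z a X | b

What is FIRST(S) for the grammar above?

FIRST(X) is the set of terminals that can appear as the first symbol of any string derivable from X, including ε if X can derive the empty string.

We compute FIRST(S) using the standard algorithm.
FIRST(S) = {a, b}
FIRST(X) = {a, b}
FIRST(Y) = {a, b}
FIRST(Z) = {b}
Therefore, FIRST(S) = {a, b}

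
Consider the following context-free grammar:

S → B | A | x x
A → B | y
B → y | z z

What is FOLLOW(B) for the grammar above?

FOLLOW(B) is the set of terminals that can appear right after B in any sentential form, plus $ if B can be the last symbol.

We compute FOLLOW(B) using the standard algorithm.
FOLLOW(S) starts with {$}.
FIRST(A) = {y, z}
FIRST(B) = {y, z}
FIRST(S) = {x, y, z}
FOLLOW(A) = {$}
FOLLOW(B) = {$}
FOLLOW(S) = {$}
Therefore, FOLLOW(B) = {$}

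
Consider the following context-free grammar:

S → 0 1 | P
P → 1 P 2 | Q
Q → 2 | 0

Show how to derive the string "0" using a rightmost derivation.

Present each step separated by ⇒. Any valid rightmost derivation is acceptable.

S ⇒ P ⇒ Q ⇒ 0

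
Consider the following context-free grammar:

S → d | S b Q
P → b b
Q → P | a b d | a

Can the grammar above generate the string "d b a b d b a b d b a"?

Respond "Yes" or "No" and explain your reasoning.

Yes - a valid derivation exists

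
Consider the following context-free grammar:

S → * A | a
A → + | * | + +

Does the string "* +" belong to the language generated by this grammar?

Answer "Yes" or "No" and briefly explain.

Yes - a valid derivation exists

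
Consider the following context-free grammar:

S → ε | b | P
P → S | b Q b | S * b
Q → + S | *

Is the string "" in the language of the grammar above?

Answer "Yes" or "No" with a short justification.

Yes - a valid derivation exists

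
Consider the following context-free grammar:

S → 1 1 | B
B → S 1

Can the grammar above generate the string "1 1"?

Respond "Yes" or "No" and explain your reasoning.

Yes - a valid derivation exists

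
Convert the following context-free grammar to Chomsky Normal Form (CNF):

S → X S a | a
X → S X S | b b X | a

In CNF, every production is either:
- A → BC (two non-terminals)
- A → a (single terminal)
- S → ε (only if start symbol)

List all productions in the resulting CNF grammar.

TA → a; S → a; TB → b; X → a; S → X X0; X0 → S TA; X → S X1; X1 → X S; X → TB X2; X2 → TB X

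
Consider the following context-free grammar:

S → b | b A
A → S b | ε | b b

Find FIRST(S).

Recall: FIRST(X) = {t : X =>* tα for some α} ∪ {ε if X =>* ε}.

We compute FIRST(S) using the standard algorithm.
FIRST(A) = {b, ε}
FIRST(S) = {b}
Therefore, FIRST(S) = {b}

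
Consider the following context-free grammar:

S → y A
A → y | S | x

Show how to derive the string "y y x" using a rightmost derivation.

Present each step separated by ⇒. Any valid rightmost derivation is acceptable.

S ⇒ y A ⇒ y S ⇒ y y A ⇒ y y x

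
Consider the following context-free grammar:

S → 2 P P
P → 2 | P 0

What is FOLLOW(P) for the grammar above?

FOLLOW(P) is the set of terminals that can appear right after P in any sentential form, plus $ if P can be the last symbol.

We compute FOLLOW(P) using the standard algorithm.
FOLLOW(S) starts with {$}.
FIRST(P) = {2}
FIRST(S) = {2}
FOLLOW(P) = {$, 0, 2}
FOLLOW(S) = {$}
Therefore, FOLLOW(P) = {$, 0, 2}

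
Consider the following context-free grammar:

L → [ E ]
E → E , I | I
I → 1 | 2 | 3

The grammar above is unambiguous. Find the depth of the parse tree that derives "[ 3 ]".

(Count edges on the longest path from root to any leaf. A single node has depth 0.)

3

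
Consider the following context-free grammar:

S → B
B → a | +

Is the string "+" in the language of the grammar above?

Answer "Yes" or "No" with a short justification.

Yes - a valid derivation exists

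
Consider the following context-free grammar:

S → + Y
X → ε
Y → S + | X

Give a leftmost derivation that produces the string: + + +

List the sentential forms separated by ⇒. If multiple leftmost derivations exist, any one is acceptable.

S ⇒ + Y ⇒ + S + ⇒ + + Y + ⇒ + + X + ⇒ + + +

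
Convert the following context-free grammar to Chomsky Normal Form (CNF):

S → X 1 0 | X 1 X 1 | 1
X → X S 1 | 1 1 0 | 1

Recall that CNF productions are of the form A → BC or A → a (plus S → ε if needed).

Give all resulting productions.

T1 → 1; T0 → 0; S → 1; X → 1; S → X X0; X0 → T1 T0; S → X X1; X1 → T1 X2; X2 → X T1; X → X X3; X3 → S T1; X → T1 X4; X4 → T1 T0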